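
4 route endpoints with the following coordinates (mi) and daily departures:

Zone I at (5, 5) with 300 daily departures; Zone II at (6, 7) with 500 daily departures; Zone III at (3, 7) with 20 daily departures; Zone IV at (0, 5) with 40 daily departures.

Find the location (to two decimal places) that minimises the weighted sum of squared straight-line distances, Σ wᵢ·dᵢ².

(5.30, 6.21)

The minimiser of Σwᵢ‖p−pᵢ‖² is the weighted centroid p* = (Σwᵢpᵢ)/(Σwᵢ).
Σwᵢ = 860.
Σwᵢxᵢ = 300·5 + 500·6 + 20·3 + 40·0 = 4560.
Σwᵢyᵢ = 300·5 + 500·7 + 20·7 + 40·5 = 5340.
x* = 4560/860 = 5.30, y* = 5340/860 = 6.21.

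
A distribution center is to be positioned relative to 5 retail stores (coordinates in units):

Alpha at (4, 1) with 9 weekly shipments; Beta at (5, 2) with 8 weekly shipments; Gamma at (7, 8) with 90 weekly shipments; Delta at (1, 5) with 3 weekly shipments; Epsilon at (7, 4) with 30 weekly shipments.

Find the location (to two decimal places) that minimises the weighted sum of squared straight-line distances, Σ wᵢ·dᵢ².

(6.56, 6.29)

The minimiser of Σwᵢ‖p−pᵢ‖² is the weighted centroid p* = (Σwᵢpᵢ)/(Σwᵢ).
Σwᵢ = 140.
Σwᵢxᵢ = 9·4 + 8·5 + 90·7 + 3·1 + 30·7 = 919.
Σwᵢyᵢ = 9·1 + 8·2 + 90·8 + 3·5 + 30·4 = 880.
x* = 919/140 = 6.56, y* = 880/140 = 6.29.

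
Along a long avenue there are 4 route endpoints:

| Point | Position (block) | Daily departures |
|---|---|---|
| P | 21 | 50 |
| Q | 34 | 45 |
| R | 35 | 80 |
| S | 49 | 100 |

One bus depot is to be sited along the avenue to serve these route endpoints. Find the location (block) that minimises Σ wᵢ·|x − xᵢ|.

x = 35

For a sum of weighted absolute distances on a line, the optimum is the weighted median (not the mean). Total weight W = 275; half-weight = 137.5.
Sort by position and accumulate weight:
  block 21 (P, w=50) → cum 50
  block 34 (Q, w=45) → cum 95
  block 35 (R, w=80) → cum 175  ≥ 137.5 → median here
  block 49 (S, w=100) → cum 275
Optimal location: block 35.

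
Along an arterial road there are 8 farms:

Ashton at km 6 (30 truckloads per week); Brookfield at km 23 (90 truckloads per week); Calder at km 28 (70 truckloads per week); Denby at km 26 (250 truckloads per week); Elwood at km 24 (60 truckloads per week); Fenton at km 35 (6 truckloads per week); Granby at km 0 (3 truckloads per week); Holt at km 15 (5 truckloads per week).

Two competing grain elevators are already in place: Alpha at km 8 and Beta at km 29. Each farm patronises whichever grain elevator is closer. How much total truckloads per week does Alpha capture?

38

The indifferent point is the midpoint (8+29)/2 = 18.5; farms left of it (closer to Alpha at 8) go to Alpha, those right go to Beta.
  Granby at 0 (w=3) → Alpha
  Ashton at 6 (w=30) → Alpha
  Holt at 15 (w=5) → Alpha
  Brookfield at 23 (w=90) → Beta
  Elwood at 24 (w=60) → Beta
  Denby at 26 (w=250) → Beta
  Calder at 28 (w=70) → Beta
  Fenton at 35 (w=6) → Beta
Alpha captures 38; Beta captures 476.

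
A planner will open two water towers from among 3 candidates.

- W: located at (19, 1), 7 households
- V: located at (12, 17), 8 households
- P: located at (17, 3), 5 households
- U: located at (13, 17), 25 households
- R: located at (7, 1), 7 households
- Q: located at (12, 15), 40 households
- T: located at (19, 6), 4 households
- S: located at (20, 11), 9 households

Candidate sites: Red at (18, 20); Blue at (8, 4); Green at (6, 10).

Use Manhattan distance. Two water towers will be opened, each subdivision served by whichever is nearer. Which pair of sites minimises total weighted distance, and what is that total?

Evaluate every pair (each demand assigned to the nearer of the two):
  {Red, Blue}: total = 1039
  {Red, Green}: total = 1171
  {Blue, Green}: total = 1257
Best pair: {Red, Blue} with total 1039.

{Red, Blue}, total 1039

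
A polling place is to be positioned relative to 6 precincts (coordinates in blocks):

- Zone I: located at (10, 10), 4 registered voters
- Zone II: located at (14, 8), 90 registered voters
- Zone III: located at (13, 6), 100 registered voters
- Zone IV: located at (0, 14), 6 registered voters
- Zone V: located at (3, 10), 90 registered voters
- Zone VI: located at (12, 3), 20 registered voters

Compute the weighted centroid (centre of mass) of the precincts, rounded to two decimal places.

The minimiser of Σwᵢ‖p−pᵢ‖² is the weighted centroid p* = (Σwᵢpᵢ)/(Σwᵢ).
Σwᵢ = 310.
Σwᵢxᵢ = 4·10 + 90·14 + 100·13 + 6·0 + 90·3 + 20·12 = 3110.
Σwᵢyᵢ = 4·10 + 90·8 + 100·6 + 6·14 + 90·10 + 20·3 = 2404.
x* = 3110/310 = 10.03, y* = 2404/310 = 7.75.

(10.03, 7.75)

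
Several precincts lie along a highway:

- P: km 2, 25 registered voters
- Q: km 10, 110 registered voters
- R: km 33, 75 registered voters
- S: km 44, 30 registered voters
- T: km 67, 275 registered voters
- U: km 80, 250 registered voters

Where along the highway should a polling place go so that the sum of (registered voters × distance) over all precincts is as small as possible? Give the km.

For a sum of weighted absolute distances on a line, the optimum is the weighted median (not the mean). Total weight W = 765; half-weight = 382.5.
Sort by position and accumulate weight:
  km 2 (P, w=25) → cum 25
  km 10 (Q, w=110) → cum 135
  km 33 (R, w=75) → cum 210
  km 44 (S, w=30) → cum 240
  km 67 (T, w=275) → cum 515  ≥ 382.5 → median here
  km 80 (U, w=250) → cum 765
Optimal location: km 67.

x = 67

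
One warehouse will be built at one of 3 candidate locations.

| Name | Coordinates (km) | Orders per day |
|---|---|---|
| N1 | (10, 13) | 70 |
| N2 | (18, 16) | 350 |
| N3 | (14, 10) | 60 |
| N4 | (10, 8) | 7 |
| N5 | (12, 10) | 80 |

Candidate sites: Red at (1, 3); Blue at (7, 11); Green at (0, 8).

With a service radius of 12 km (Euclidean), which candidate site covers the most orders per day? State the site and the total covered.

Coverage radius r = 12 km; a point is covered iff (Δx)²+(Δy)² ≤ 12² = 144.
  Red (1, 3): covers {N4} → 7
  Blue (7, 11): covers {N1, N3, N4, N5} → 217
  Green (0, 8): covers {N1, N4} → 77
Maximum coverage at Blue: 217 orders per day.

Blue, covering 217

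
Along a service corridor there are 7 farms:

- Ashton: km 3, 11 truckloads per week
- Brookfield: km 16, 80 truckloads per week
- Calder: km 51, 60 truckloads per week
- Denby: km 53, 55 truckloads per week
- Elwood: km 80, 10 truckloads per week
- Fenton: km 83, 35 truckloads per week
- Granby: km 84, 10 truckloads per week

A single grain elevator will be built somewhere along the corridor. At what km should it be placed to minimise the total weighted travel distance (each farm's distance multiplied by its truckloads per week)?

x = 51

For a sum of weighted absolute distances on a line, the optimum is the weighted median (not the mean). Total weight W = 261; half-weight = 130.5.
Sort by position and accumulate weight:
  km 3 (Ashton, w=11) → cum 11
  km 16 (Brookfield, w=80) → cum 91
  km 51 (Calder, w=60) → cum 151  ≥ 130.5 → median here
  km 53 (Denby, w=55) → cum 206
  km 80 (Elwood, w=10) → cum 216
  km 83 (Fenton, w=35) → cum 251
  km 84 (Granby, w=10) → cum 261
Optimal location: km 51.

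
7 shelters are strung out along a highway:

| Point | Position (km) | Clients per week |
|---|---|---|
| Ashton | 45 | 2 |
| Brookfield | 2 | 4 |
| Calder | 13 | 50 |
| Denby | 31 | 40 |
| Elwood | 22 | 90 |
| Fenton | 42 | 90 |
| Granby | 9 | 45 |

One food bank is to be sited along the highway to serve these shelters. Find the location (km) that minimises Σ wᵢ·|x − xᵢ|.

x = 22

For a sum of weighted absolute distances on a line, the optimum is the weighted median (not the mean). Total weight W = 321; half-weight = 160.5.
Sort by position and accumulate weight:
  km 2 (Brookfield, w=4) → cum 4
  km 9 (Granby, w=45) → cum 49
  km 13 (Calder, w=50) → cum 99
  km 22 (Elwood, w=90) → cum 189  ≥ 160.5 → median here
  km 31 (Denby, w=40) → cum 229
  km 42 (Fenton, w=90) → cum 319
  km 45 (Ashton, w=2) → cum 321
Optimal location: km 22.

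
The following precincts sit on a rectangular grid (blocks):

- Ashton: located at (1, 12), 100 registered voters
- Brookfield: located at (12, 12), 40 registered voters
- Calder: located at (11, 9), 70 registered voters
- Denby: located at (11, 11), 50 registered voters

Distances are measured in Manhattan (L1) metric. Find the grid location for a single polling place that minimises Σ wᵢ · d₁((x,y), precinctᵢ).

Manhattan distance separates: Σwᵢ(|x−xᵢ|+|y−yᵢ|) = Σwᵢ|x−xᵢ| + Σwᵢ|y−yᵢ|, so x and y are optimised independently as 1-D weighted medians.
Total weight W = 260; half = 130.
x-coordinate, sorted with cumulative weight:
  x=1 (Ashton, w=100) cum 100
  x=11 (Calder, w=70) cum 170  ← median
  x=11 (Denby, w=50) cum 220
  x=12 (Brookfield, w=40) cum 260
⇒ x* = 11
y-coordinate, sorted with cumulative weight:
  y=9 (Calder, w=70) cum 70
  y=11 (Denby, w=50) cum 120
  y=12 (Ashton, w=100) cum 220  ← median
  y=12 (Brookfield, w=40) cum 260
⇒ y* = 12

(11, 12)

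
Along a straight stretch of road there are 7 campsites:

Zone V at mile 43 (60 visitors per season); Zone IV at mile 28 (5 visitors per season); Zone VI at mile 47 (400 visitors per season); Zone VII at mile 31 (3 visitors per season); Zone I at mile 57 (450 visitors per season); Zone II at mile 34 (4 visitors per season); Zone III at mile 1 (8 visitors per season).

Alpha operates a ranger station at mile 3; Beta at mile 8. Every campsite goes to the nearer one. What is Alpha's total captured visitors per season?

8

The indifferent point is the midpoint (3+8)/2 = 5.5; campsites left of it (closer to Alpha at 3) go to Alpha, those right go to Beta.
  Zone III at 1 (w=8) → Alpha
  Zone IV at 28 (w=5) → Beta
  Zone VII at 31 (w=3) → Beta
  Zone II at 34 (w=4) → Beta
  Zone V at 43 (w=60) → Beta
  Zone VI at 47 (w=400) → Beta
  Zone I at 57 (w=450) → Beta
Alpha captures 8; Beta captures 922.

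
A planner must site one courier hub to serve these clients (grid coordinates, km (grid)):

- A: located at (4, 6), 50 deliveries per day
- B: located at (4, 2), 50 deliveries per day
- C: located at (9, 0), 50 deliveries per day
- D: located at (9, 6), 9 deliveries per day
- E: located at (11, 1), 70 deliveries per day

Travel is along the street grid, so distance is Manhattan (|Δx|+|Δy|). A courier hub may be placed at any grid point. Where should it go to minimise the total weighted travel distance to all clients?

(9, 1)

Manhattan distance separates: Σwᵢ(|x−xᵢ|+|y−yᵢ|) = Σwᵢ|x−xᵢ| + Σwᵢ|y−yᵢ|, so x and y are optimised independently as 1-D weighted medians.
Total weight W = 229; half = 114.5.
x-coordinate, sorted with cumulative weight:
  x=4 (A, w=50) cum 50
  x=4 (B, w=50) cum 100
  x=9 (C, w=50) cum 150  ← median
  x=9 (D, w=9) cum 159
  x=11 (E, w=70) cum 229
⇒ x* = 9
y-coordinate, sorted with cumulative weight:
  y=0 (C, w=50) cum 50
  y=1 (E, w=70) cum 120  ← median
  y=2 (B, w=50) cum 170
  y=6 (A, w=50) cum 220
  y=6 (D, w=9) cum 229
⇒ y* = 1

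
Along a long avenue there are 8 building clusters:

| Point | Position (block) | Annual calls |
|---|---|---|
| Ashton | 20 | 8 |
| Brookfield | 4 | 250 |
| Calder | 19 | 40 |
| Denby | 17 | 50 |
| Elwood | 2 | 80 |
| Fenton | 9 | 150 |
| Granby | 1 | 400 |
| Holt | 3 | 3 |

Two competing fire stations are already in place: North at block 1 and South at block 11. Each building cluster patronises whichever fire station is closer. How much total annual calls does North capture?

733

The indifferent point is the midpoint (1+11)/2 = 6; building clusters left of it (closer to North at 1) go to North, those right go to South.
  Granby at 1 (w=400) → North
  Elwood at 2 (w=80) → North
  Holt at 3 (w=3) → North
  Brookfield at 4 (w=250) → North
  Fenton at 9 (w=150) → South
  Denby at 17 (w=50) → South
  Calder at 19 (w=40) → South
  Ashton at 20 (w=8) → South
North captures 733; South captures 248.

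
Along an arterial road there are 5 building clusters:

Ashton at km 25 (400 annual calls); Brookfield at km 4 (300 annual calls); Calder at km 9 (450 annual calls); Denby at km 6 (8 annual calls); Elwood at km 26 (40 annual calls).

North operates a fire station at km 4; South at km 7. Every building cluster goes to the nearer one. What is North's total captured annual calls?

300

The indifferent point is the midpoint (4+7)/2 = 5.5; building clusters left of it (closer to North at 4) go to North, those right go to South.
  Brookfield at 4 (w=300) → North
  Denby at 6 (w=8) → South
  Calder at 9 (w=450) → South
  Ashton at 25 (w=400) → South
  Elwood at 26 (w=40) → South
North captures 300; South captures 898.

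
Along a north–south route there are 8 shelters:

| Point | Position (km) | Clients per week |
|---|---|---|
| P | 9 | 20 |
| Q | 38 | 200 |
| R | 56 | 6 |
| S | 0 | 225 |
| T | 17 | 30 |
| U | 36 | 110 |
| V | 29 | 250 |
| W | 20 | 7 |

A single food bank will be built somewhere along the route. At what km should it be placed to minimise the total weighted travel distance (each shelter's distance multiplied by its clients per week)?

For a sum of weighted absolute distances on a line, the optimum is the weighted median (not the mean). Total weight W = 848; half-weight = 424.
Sort by position and accumulate weight:
  km 0 (S, w=225) → cum 225
  km 9 (P, w=20) → cum 245
  km 17 (T, w=30) → cum 275
  km 20 (W, w=7) → cum 282
  km 29 (V, w=250) → cum 532  ≥ 424 → median here
  km 36 (U, w=110) → cum 642
  km 38 (Q, w=200) → cum 842
  km 56 (R, w=6) → cum 848
Optimal location: km 29.

x = 29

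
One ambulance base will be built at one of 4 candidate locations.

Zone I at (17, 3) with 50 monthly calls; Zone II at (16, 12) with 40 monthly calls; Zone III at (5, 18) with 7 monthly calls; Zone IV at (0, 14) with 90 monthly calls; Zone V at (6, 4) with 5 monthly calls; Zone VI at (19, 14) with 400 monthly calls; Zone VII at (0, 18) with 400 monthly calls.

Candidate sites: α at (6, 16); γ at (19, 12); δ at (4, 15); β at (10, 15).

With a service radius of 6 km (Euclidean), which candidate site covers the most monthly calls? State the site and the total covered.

Coverage radius r = 6 km; a point is covered iff (Δx)²+(Δy)² ≤ 6² = 36.
  α (6, 16): covers {Zone III} → 7
  γ (19, 12): covers {Zone II, Zone VI} → 440
  δ (4, 15): covers {Zone III, Zone IV, Zone VII} → 497
  β (10, 15): covers {Zone III} → 7
Maximum coverage at δ: 497 monthly calls.

δ, covering 497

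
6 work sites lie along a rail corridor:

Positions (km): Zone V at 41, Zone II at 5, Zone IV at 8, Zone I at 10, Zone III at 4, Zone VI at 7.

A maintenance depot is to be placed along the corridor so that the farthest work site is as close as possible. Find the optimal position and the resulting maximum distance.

location 22.5, max distance 18.5

The 1-center on a line is the midpoint of the two extreme points: leftmost at 4, rightmost at 41.
Optimal location = (4 + 41)/2 = 22.5; maximum distance = (41 − 4)/2 = 18.5.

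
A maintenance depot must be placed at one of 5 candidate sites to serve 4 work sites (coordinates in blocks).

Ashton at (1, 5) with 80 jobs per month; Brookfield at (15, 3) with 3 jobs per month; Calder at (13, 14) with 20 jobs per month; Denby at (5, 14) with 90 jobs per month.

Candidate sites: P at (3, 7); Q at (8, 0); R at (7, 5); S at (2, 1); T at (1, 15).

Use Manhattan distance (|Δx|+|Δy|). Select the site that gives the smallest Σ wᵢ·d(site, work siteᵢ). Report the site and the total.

P, total 1518 blocks

Total weighted distance at each candidate:
  P (3, 7): total = 1518
  Q (8, 0): total = 2900
  R (7, 5): total = 1800
  S (2, 1): total = 2365
  T (1, 15): total = 1588
Minimum is at P with total 1518 blocks.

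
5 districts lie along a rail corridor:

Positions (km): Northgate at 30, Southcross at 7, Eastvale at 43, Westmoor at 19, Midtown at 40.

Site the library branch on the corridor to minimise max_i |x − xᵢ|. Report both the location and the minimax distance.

The 1-center on a line is the midpoint of the two extreme points: leftmost at 7, rightmost at 43.
Optimal location = (7 + 43)/2 = 25; maximum distance = (43 − 7)/2 = 18.

location 25, max distance 18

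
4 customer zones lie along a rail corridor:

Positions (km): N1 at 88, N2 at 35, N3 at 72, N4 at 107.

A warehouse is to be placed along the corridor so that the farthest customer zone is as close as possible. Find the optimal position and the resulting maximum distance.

location 71, max distance 36

The 1-center on a line is the midpoint of the two extreme points: leftmost at 35, rightmost at 107.
Optimal location = (35 + 107)/2 = 71; maximum distance = (107 − 35)/2 = 36.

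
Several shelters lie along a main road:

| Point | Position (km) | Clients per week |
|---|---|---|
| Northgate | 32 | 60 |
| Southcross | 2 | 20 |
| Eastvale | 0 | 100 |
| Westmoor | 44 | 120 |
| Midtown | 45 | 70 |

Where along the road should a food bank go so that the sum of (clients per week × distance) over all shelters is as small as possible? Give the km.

For a sum of weighted absolute distances on a line, the optimum is the weighted median (not the mean). Total weight W = 370; half-weight = 185.
Sort by position and accumulate weight:
  km 0 (Eastvale, w=100) → cum 100
  km 2 (Southcross, w=20) → cum 120
  km 32 (Northgate, w=60) → cum 180
  km 44 (Westmoor, w=120) → cum 300  ≥ 185 → median here
  km 45 (Midtown, w=70) → cum 370
Optimal location: km 44.

x = 44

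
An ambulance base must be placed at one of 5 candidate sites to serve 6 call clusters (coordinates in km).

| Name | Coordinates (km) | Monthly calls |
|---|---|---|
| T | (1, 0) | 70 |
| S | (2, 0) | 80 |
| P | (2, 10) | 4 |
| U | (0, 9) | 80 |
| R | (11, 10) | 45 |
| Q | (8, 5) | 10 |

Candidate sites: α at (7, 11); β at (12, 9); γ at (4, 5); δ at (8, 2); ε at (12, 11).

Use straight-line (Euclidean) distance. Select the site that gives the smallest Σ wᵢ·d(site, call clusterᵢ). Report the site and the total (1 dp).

Total weighted distance at each candidate:
  α (7, 11): total = 2692.9
  β (12, 9): total = 3191.6
  γ (4, 5): total = 1740.2
  δ (8, 2): total = 2320.5
  ε (12, 11): total = 3427.4
Minimum is at γ with total 1740.2 km.

γ, total 1740.2 km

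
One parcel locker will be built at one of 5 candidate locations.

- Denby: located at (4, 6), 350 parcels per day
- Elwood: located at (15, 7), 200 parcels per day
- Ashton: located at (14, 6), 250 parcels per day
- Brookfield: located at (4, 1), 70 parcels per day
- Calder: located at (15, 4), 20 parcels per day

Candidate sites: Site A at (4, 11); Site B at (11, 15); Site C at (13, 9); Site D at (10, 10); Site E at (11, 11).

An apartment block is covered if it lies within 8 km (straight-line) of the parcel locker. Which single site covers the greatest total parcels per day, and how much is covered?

Site D, covering 820

Coverage radius r = 8 km; a point is covered iff (Δx)²+(Δy)² ≤ 8² = 64.
  Site A (4, 11): covers {Denby} → 350
  Site B (11, 15): covers {none} → 0
  Site C (13, 9): covers {Elwood, Ashton, Calder} → 470
  Site D (10, 10): covers {Denby, Elwood, Ashton, Calder} → 820
  Site E (11, 11): covers {Elwood, Ashton} → 450
Maximum coverage at Site D: 820 parcels per day.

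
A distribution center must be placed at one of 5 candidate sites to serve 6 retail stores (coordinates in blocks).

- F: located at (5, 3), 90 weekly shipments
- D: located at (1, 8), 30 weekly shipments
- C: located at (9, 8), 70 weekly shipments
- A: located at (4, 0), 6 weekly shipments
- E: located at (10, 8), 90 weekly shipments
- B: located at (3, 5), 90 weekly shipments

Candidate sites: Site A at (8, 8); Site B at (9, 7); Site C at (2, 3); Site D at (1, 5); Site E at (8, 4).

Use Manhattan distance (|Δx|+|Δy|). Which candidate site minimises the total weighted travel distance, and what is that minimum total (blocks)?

Total weighted distance at each candidate:
  Site A (8, 8): total = 1972
  Site B (9, 7): total = 2032
  Site C (2, 3): total = 2760
  Site D (1, 5): total = 2708
  Site E (8, 4): total = 2168
Minimum is at Site A with total 1972 blocks.

Site A, total 1972 blocks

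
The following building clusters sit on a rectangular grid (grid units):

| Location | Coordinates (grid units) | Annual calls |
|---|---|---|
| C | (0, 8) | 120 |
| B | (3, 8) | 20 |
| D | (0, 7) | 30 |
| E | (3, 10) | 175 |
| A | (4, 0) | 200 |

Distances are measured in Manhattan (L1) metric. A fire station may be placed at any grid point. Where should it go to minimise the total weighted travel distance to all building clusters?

(3, 8)

Manhattan distance separates: Σwᵢ(|x−xᵢ|+|y−yᵢ|) = Σwᵢ|x−xᵢ| + Σwᵢ|y−yᵢ|, so x and y are optimised independently as 1-D weighted medians.
Total weight W = 545; half = 272.5.
x-coordinate, sorted with cumulative weight:
  x=0 (C, w=120) cum 120
  x=0 (D, w=30) cum 150
  x=3 (B, w=20) cum 170
  x=3 (E, w=175) cum 345  ← median
  x=4 (A, w=200) cum 545
⇒ x* = 3
y-coordinate, sorted with cumulative weight:
  y=0 (A, w=200) cum 200
  y=7 (D, w=30) cum 230
  y=8 (C, w=120) cum 350  ← median
  y=8 (B, w=20) cum 370
  y=10 (E, w=175) cum 545
⇒ y* = 8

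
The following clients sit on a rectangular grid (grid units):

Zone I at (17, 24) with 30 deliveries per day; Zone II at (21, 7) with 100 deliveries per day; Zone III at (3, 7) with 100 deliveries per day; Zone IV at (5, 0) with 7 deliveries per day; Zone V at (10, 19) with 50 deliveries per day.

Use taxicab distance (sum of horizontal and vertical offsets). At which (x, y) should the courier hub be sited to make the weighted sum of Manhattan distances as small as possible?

Manhattan distance separates: Σwᵢ(|x−xᵢ|+|y−yᵢ|) = Σwᵢ|x−xᵢ| + Σwᵢ|y−yᵢ|, so x and y are optimised independently as 1-D weighted medians.
Total weight W = 287; half = 143.5.
x-coordinate, sorted with cumulative weight:
  x=3 (Zone III, w=100) cum 100
  x=5 (Zone IV, w=7) cum 107
  x=10 (Zone V, w=50) cum 157  ← median
  x=17 (Zone I, w=30) cum 187
  x=21 (Zone II, w=100) cum 287
⇒ x* = 10
y-coordinate, sorted with cumulative weight:
  y=0 (Zone IV, w=7) cum 7
  y=7 (Zone II, w=100) cum 107
  y=7 (Zone III, w=100) cum 207  ← median
  y=19 (Zone V, w=50) cum 257
  y=24 (Zone I, w=30) cum 287
⇒ y* = 7

(10, 7)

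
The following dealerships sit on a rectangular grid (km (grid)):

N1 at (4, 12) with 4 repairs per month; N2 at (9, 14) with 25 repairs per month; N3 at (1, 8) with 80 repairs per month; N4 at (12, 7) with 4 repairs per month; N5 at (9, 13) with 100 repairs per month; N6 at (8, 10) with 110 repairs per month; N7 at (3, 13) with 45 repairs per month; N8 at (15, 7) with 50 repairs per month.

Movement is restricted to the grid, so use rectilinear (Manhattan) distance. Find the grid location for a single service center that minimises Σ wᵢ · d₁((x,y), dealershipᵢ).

(8, 10)

Manhattan distance separates: Σwᵢ(|x−xᵢ|+|y−yᵢ|) = Σwᵢ|x−xᵢ| + Σwᵢ|y−yᵢ|, so x and y are optimised independently as 1-D weighted medians.
Total weight W = 418; half = 209.
x-coordinate, sorted with cumulative weight:
  x=1 (N3, w=80) cum 80
  x=3 (N7, w=45) cum 125
  x=4 (N1, w=4) cum 129
  x=8 (N6, w=110) cum 239  ← median
  x=9 (N2, w=25) cum 264
  x=9 (N5, w=100) cum 364
  x=12 (N4, w=4) cum 368
  x=15 (N8, w=50) cum 418
⇒ x* = 8
y-coordinate, sorted with cumulative weight:
  y=7 (N4, w=4) cum 4
  y=7 (N8, w=50) cum 54
  y=8 (N3, w=80) cum 134
  y=10 (N6, w=110) cum 244  ← median
  y=12 (N1, w=4) cum 248
  y=13 (N5, w=100) cum 348
  y=13 (N7, w=45) cum 393
  y=14 (N2, w=25) cum 418
⇒ y* = 10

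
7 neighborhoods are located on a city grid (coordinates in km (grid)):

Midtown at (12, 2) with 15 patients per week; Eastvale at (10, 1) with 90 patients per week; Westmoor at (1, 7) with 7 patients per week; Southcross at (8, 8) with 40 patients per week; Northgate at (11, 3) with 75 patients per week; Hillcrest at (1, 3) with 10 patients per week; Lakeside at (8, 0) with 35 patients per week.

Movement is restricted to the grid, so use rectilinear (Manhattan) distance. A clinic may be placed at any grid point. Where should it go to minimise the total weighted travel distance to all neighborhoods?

(10, 2)

Manhattan distance separates: Σwᵢ(|x−xᵢ|+|y−yᵢ|) = Σwᵢ|x−xᵢ| + Σwᵢ|y−yᵢ|, so x and y are optimised independently as 1-D weighted medians.
Total weight W = 272; half = 136.
x-coordinate, sorted with cumulative weight:
  x=1 (Westmoor, w=7) cum 7
  x=1 (Hillcrest, w=10) cum 17
  x=8 (Southcross, w=40) cum 57
  x=8 (Lakeside, w=35) cum 92
  x=10 (Eastvale, w=90) cum 182  ← median
  x=11 (Northgate, w=75) cum 257
  x=12 (Midtown, w=15) cum 272
⇒ x* = 10
y-coordinate, sorted with cumulative weight:
  y=0 (Lakeside, w=35) cum 35
  y=1 (Eastvale, w=90) cum 125
  y=2 (Midtown, w=15) cum 140  ← median
  y=3 (Northgate, w=75) cum 215
  y=3 (Hillcrest, w=10) cum 225
  y=7 (Westmoor, w=7) cum 232
  y=8 (Southcross, w=40) cum 272
⇒ y* = 2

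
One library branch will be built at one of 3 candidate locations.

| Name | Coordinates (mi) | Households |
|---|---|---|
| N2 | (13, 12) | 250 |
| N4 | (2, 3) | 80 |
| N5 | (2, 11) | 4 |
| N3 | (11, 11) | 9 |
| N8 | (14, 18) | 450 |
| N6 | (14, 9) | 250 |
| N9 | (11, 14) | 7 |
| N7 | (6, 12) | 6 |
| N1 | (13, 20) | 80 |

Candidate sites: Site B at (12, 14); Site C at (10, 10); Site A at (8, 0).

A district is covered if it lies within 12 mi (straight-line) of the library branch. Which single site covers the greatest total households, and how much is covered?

Coverage radius r = 12 mi; a point is covered iff (Δx)²+(Δy)² ≤ 12² = 144.
  Site B (12, 14): covers {N2, N5, N3, N8, N6, N9, N7, N1} → 1056
  Site C (10, 10): covers {N2, N4, N5, N3, N8, N6, N9, N7, N1} → 1136
  Site A (8, 0): covers {N4, N3, N6} → 339
Maximum coverage at Site C: 1136 households.

Site C, covering 1136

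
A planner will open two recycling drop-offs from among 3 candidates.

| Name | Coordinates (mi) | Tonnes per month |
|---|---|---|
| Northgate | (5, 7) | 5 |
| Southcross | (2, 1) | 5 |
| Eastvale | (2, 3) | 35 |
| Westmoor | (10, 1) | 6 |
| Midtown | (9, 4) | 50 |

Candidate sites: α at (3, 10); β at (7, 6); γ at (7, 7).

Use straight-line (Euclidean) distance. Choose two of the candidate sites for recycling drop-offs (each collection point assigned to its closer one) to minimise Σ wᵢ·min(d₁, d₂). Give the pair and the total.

{β, γ}, total 425.8

Evaluate every pair (each demand assigned to the nearer of the two):
  {β, γ}: total = 425.8
  {α, β}: total = 427.0
  {α, γ}: total = 493.7
Best pair: {β, γ} with total 425.8.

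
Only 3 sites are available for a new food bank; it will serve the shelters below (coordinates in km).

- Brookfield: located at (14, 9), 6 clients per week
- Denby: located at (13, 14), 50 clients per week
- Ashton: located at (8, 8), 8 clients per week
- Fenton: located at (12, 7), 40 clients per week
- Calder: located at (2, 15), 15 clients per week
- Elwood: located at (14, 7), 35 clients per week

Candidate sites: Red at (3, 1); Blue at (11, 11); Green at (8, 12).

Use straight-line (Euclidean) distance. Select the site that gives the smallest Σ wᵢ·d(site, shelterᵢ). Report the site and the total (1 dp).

Total weighted distance at each candidate:
  Red (3, 1): total = 2052.2
  Blue (11, 11): total = 723.5
  Green (8, 12): total = 971.6
Minimum is at Blue with total 723.5 km.

Blue, total 723.5 km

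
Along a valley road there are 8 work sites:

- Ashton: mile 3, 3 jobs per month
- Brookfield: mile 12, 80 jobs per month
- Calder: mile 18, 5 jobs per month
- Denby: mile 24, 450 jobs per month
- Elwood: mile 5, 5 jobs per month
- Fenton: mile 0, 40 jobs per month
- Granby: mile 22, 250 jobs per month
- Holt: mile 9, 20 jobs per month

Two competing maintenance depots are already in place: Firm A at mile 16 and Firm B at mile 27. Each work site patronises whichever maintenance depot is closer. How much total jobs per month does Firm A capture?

The indifferent point is the midpoint (16+27)/2 = 21.5; work sites left of it (closer to Firm A at 16) go to Firm A, those right go to Firm B.
  Fenton at 0 (w=40) → Firm A
  Ashton at 3 (w=3) → Firm A
  Elwood at 5 (w=5) → Firm A
  Holt at 9 (w=20) → Firm A
  Brookfield at 12 (w=80) → Firm A
  Calder at 18 (w=5) → Firm A
  Granby at 22 (w=250) → Firm B
  Denby at 24 (w=450) → Firm B
Firm A captures 153; Firm B captures 700.

153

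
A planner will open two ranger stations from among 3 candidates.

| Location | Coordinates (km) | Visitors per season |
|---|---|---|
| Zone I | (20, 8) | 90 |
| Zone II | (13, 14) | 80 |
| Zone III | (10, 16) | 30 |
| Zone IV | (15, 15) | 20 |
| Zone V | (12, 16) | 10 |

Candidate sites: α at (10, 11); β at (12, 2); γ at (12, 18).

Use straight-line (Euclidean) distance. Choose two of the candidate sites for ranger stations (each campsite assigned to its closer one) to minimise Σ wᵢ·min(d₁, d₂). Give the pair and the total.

{β, γ}, total 1419.6

Evaluate every pair (each demand assigned to the nearer of the two):
  {β, γ}: total = 1419.6
  {α, γ}: total = 1459.2
  {α, β}: total = 1571.3
Best pair: {β, γ} with total 1419.6.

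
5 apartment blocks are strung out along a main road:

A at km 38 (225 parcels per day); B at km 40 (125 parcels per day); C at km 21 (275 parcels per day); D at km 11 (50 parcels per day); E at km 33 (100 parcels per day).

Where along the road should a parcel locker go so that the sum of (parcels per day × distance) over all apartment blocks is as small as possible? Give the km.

x = 33

For a sum of weighted absolute distances on a line, the optimum is the weighted median (not the mean). Total weight W = 775; half-weight = 387.5.
Sort by position and accumulate weight:
  km 11 (D, w=50) → cum 50
  km 21 (C, w=275) → cum 325
  km 33 (E, w=100) → cum 425  ≥ 387.5 → median here
  km 38 (A, w=225) → cum 650
  km 40 (B, w=125) → cum 775
Optimal location: km 33.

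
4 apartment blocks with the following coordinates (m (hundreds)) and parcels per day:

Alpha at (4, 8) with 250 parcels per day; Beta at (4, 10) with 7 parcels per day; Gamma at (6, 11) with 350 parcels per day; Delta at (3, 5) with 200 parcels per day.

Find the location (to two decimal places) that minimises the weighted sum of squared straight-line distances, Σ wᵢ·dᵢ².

The minimiser of Σwᵢ‖p−pᵢ‖² is the weighted centroid p* = (Σwᵢpᵢ)/(Σwᵢ).
Σwᵢ = 807.
Σwᵢxᵢ = 250·4 + 7·4 + 350·6 + 200·3 = 3728.
Σwᵢyᵢ = 250·8 + 7·10 + 350·11 + 200·5 = 6920.
x* = 3728/807 = 4.62, y* = 6920/807 = 8.57.

(4.62, 8.57)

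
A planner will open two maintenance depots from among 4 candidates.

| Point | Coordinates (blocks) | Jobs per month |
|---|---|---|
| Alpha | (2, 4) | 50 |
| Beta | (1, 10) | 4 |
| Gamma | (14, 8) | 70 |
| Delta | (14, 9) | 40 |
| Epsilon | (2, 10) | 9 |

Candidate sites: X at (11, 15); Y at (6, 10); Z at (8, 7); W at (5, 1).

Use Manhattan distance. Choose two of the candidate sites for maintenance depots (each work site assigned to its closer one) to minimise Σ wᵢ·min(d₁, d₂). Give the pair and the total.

Evaluate every pair (each demand assigned to the nearer of the two):
  {Z, W}: total = 1231
  {Y, Z}: total = 1316
  {X, Z}: total = 1381
  {Y, W}: total = 1416
  {X, W}: total = 1520
  {X, Y}: total = 1616
Best pair: {Z, W} with total 1231.

{Z, W}, total 1231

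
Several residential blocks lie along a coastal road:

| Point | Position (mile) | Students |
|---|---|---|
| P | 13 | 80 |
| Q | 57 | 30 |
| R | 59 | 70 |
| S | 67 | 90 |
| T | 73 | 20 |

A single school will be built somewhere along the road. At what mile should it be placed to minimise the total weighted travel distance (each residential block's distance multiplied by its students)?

For a sum of weighted absolute distances on a line, the optimum is the weighted median (not the mean). Total weight W = 290; half-weight = 145.
Sort by position and accumulate weight:
  mile 13 (P, w=80) → cum 80
  mile 57 (Q, w=30) → cum 110
  mile 59 (R, w=70) → cum 180  ≥ 145 → median here
  mile 67 (S, w=90) → cum 270
  mile 73 (T, w=20) → cum 290
Optimal location: mile 59.

x = 59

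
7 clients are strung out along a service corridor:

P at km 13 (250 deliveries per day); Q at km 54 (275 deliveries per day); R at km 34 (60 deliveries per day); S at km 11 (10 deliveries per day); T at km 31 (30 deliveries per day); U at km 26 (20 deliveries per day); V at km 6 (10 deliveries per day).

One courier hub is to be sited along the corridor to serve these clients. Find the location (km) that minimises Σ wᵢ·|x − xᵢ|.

x = 34

For a sum of weighted absolute distances on a line, the optimum is the weighted median (not the mean). Total weight W = 655; half-weight = 327.5.
Sort by position and accumulate weight:
  km 6 (V, w=10) → cum 10
  km 11 (S, w=10) → cum 20
  km 13 (P, w=250) → cum 270
  km 26 (U, w=20) → cum 290
  km 31 (T, w=30) → cum 320
  km 34 (R, w=60) → cum 380  ≥ 327.5 → median here
  km 54 (Q, w=275) → cum 655
Optimal location: km 34.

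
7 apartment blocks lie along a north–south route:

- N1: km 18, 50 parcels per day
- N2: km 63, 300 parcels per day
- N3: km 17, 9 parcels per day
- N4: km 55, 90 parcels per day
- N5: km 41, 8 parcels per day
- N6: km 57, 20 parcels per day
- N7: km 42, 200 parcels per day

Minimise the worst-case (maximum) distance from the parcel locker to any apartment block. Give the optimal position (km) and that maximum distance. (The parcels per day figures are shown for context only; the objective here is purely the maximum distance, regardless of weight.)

The 1-center on a line is the midpoint of the two extreme points: leftmost at 17, rightmost at 63.
Optimal location = (17 + 63)/2 = 40; maximum distance = (63 − 17)/2 = 23.

location 40, max distance 23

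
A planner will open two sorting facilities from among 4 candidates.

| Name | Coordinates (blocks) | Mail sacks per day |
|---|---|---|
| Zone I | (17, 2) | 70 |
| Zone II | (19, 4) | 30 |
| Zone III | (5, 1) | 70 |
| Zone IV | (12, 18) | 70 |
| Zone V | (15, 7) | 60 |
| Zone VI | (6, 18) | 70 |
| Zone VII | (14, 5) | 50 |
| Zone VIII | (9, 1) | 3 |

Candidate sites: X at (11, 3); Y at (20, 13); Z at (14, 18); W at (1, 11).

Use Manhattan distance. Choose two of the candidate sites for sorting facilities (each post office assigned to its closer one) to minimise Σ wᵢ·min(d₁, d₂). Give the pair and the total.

Evaluate every pair (each demand assigned to the nearer of the two):
  {X, Z}: total = 2762
  {X, W}: total = 4022
  {X, Y}: total = 4302
  {Z, W}: total = 5004
  {Y, Z}: total = 5176
  {Y, W}: total = 5424
Best pair: {X, Z} with total 2762.

{X, Z}, total 2762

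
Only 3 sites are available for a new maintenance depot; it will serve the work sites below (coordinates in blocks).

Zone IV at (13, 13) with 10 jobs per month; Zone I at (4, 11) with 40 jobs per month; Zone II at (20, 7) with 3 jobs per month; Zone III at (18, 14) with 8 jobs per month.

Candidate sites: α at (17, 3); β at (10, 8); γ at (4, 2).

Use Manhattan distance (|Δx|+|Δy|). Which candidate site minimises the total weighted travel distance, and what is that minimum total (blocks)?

β, total 585 blocks

Total weighted distance at each candidate:
  α (17, 3): total = 1097
  β (10, 8): total = 585
  γ (4, 2): total = 831
Minimum is at β with total 585 blocks.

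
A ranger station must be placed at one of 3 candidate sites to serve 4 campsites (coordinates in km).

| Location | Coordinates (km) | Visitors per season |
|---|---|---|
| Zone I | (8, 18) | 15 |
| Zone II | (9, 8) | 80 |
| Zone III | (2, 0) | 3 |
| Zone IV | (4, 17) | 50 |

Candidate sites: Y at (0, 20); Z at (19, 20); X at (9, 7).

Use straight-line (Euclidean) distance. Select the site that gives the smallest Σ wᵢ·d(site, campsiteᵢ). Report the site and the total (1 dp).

Total weighted distance at each candidate:
  Y (0, 20): total = 1634.0
  Z (19, 20): total = 2260.9
  X (9, 7): total = 834.4
Minimum is at X with total 834.4 km.

X, total 834.4 km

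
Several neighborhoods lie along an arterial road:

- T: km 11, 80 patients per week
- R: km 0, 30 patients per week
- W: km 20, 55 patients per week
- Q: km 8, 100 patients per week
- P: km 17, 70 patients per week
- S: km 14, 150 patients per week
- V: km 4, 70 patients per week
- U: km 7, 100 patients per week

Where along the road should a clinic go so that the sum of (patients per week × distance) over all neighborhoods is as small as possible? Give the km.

For a sum of weighted absolute distances on a line, the optimum is the weighted median (not the mean). Total weight W = 655; half-weight = 327.5.
Sort by position and accumulate weight:
  km 0 (R, w=30) → cum 30
  km 4 (V, w=70) → cum 100
  km 7 (U, w=100) → cum 200
  km 8 (Q, w=100) → cum 300
  km 11 (T, w=80) → cum 380  ≥ 327.5 → median here
  km 14 (S, w=150) → cum 530
  km 17 (P, w=70) → cum 600
  km 20 (W, w=55) → cum 655
Optimal location: km 11.

x = 11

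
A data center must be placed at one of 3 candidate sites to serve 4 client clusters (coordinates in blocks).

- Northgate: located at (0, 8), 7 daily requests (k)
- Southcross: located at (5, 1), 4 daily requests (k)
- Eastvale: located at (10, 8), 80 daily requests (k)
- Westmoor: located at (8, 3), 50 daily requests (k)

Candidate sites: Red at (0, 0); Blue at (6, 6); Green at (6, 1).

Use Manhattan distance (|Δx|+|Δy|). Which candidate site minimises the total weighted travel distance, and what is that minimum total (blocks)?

Total weighted distance at each candidate:
  Red (0, 0): total = 2070
  Blue (6, 6): total = 810
  Green (6, 1): total = 1175
Minimum is at Blue with total 810 blocks.

Blue, total 810 blocks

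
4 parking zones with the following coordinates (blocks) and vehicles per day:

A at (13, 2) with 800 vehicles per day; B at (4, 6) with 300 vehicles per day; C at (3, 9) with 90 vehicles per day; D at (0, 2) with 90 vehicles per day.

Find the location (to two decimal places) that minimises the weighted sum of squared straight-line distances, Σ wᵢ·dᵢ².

(9.27, 3.43)

The minimiser of Σwᵢ‖p−pᵢ‖² is the weighted centroid p* = (Σwᵢpᵢ)/(Σwᵢ).
Σwᵢ = 1280.
Σwᵢxᵢ = 800·13 + 300·4 + 90·3 + 90·0 = 11870.
Σwᵢyᵢ = 800·2 + 300·6 + 90·9 + 90·2 = 4390.
x* = 11870/1280 = 9.27, y* = 4390/1280 = 3.43.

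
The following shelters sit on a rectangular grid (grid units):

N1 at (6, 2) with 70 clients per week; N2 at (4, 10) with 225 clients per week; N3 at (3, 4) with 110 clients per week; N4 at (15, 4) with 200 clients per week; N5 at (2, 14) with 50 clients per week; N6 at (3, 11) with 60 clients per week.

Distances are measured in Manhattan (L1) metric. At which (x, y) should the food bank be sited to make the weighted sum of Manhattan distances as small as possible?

(4, 4)

Manhattan distance separates: Σwᵢ(|x−xᵢ|+|y−yᵢ|) = Σwᵢ|x−xᵢ| + Σwᵢ|y−yᵢ|, so x and y are optimised independently as 1-D weighted medians.
Total weight W = 715; half = 357.5.
x-coordinate, sorted with cumulative weight:
  x=2 (N5, w=50) cum 50
  x=3 (N3, w=110) cum 160
  x=3 (N6, w=60) cum 220
  x=4 (N2, w=225) cum 445  ← median
  x=6 (N1, w=70) cum 515
  x=15 (N4, w=200) cum 715
⇒ x* = 4
y-coordinate, sorted with cumulative weight:
  y=2 (N1, w=70) cum 70
  y=4 (N3, w=110) cum 180
  y=4 (N4, w=200) cum 380  ← median
  y=10 (N2, w=225) cum 605
  y=11 (N6, w=60) cum 665
  y=14 (N5, w=50) cum 715
⇒ y* = 4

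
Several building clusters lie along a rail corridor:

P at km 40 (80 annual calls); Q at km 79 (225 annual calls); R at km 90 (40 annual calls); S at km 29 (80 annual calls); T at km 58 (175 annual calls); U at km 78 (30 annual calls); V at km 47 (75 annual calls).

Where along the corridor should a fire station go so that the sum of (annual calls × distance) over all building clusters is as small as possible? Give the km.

For a sum of weighted absolute distances on a line, the optimum is the weighted median (not the mean). Total weight W = 705; half-weight = 352.5.
Sort by position and accumulate weight:
  km 29 (S, w=80) → cum 80
  km 40 (P, w=80) → cum 160
  km 47 (V, w=75) → cum 235
  km 58 (T, w=175) → cum 410  ≥ 352.5 → median here
  km 78 (U, w=30) → cum 440
  km 79 (Q, w=225) → cum 665
  km 90 (R, w=40) → cum 705
Optimal location: km 58.

x = 58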